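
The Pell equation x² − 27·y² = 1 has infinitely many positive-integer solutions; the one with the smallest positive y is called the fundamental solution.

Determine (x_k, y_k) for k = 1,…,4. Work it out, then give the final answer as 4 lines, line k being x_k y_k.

√27 = [5; 5,10, …], period ℓ=2 (even) → k=1
a_0=5:  p_0=5·1+0=5,  q_0=5·0+1=1
a_1=5:  p_1=5·5+1=26,  q_1=5·1+0=5
(x₁, y₁) = (26, 5);  26² − 27·5² = 1 ✓
(x_2, y_2) = (26·26 + 27·5·5, 26·5 + 5·26) = (1351, 260)
(x_3, y_3) = (26·1351 + 27·5·260, 26·260 + 5·1351) = (70226, 13515)
(x_4, y_4) = (26·70226 + 27·5·13515, 26·13515 + 5·70226) = (3650401, 702520)

26 5
1351 260
70226 13515
3650401 702520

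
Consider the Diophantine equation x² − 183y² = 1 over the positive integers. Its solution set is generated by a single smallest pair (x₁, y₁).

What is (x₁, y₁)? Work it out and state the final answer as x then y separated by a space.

d=183: √d = [13; 1,1,8,1,1,26] (ℓ=6, even), read p_5/q_5
k=0  a_k=13  p_k/q_k = 13/1
k=1  a_k=1  p_k/q_k = 14/1
…
k=3  a_k=8  p_k/q_k = 230/17
k=4  a_k=1  p_k/q_k = 257/19
k=5  a_k=1  p_k/q_k = 487/36
→ (487, 36).  Check: 487²=237169, 183·36²=237168, difference 1.

487 36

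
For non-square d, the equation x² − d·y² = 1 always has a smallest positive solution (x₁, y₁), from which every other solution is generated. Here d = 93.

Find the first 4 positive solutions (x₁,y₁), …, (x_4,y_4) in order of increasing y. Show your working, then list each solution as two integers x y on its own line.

√93 = [9; 1,1,1,4,6,4,1,1,1,18, …], period ℓ=10 (even) → k=9
step 0: (9, 1)  from 9·(1,0) + (0,1)
step 1: (10, 1)  from 1·(9,1) + (1,0)
step 2: (19, 2)  from 1·(10,1) + (9,1)
…
step 8: (7821, 811)  from 1·(4330,449) + (3491,362)
step 9: (12151, 1260)  from 1·(7821,811) + (4330,449)
fundamental: x₁=12151, y₁=1260  (since 147646801 − 93·1587600 = 1)
(x_2, y_2) = (12151·12151 + 93·1260·1260, 12151·1260 + 1260·12151) = (295293601, 30620520)
(x_3, y_3) = (12151·295293601 + 93·1260·30620520, 12151·30620520 + 1260·295293601) = (7176225079351, 744139875780)
(x_4, y_4) = (12151·7176225079351 + 93·1260·744139875780, 12151·744139875780 + 1260·7176225079351) = (174396621583094401, 18084087230585040)

12151 1260
295293601 30620520
7176225079351 744139875780
174396621583094401 18084087230585040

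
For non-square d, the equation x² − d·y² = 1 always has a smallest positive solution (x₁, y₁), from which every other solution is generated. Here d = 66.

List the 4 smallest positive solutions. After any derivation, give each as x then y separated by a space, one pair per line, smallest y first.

√66 = [8; 8,16, …], period ℓ=2 (even) → k=1
a_0=8:  p_0=8·1+0=8,  q_0=8·0+1=1
a_1=8:  p_1=8·8+1=65,  q_1=8·1+0=8
fundamental: x₁=65, y₁=8  (since 4225 − 66·64 = 1)
(65+8√66)^2 = 8449 + 1040√66
(65+8√66)^3 = 1098305 + 135192√66
(65+8√66)^4 = 142771201 + 17573920√66

65 8
8449 1040
1098305 135192
142771201 17573920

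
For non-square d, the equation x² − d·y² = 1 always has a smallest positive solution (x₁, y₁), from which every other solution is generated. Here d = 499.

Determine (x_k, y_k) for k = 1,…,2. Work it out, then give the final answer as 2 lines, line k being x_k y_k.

[22; 2,1,21,1,2,44] for √499; ℓ=6 ⇒ convergent index 5
a_0=22:  p_0=22·1+0=22,  q_0=22·0+1=1
a_1=2:  p_1=2·22+1=45,  q_1=2·1+0=2
a_2=1:  p_2=1·45+22=67,  q_2=1·2+1=3
a_3=21:  p_3=21·67+45=1452,  q_3=21·3+2=65
a_4=1:  p_4=1·1452+67=1519,  q_4=1·65+3=68
a_5=2:  p_5=2·1519+1452=4490,  q_5=2·68+65=201
→ (4490, 201).  Check: 4490²=20160100, 499·201²=20160099, difference 1.
(x_2, y_2) = (4490·4490 + 499·201·201, 4490·201 + 201·4490) = (40320199, 1804980)

4490 201
40320199 1804980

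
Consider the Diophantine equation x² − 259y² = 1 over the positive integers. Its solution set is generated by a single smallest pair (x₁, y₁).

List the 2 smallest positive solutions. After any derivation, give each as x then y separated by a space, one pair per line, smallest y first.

847225 52644
1435580401249 89202625800

[16; 10,1,2,3,4,3,2,1,10,32] for √259; ℓ=10 ⇒ convergent index 9
step 0: (16, 1)  from 16·(1,0) + (0,1)
step 1: (161, 10)  from 10·(16,1) + (1,0)
step 2: (177, 11)  from 1·(161,10) + (16,1)
step 3: (515, 32)  from 2·(177,11) + (161,10)
step 4: (1722, 107)  from 3·(515,32) + (177,11)
step 5: (7403, 460)  from 4·(1722,107) + (515,32)
step 6: (23931, 1487)  from 3·(7403,460) + (1722,107)
…
step 8: (79196, 4921)  from 1·(55265,3434) + (23931,1487)
step 9: (847225, 52644)  from 10·(79196,4921) + (55265,3434)
(x₁, y₁) = (847225, 52644);  847225² − 259·52644² = 1 ✓
(847225+52644√259)^2 = 1435580401249 + 89202625800√259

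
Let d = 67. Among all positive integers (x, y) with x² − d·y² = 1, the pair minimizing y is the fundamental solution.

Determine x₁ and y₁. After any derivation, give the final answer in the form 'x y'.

[8; 5,2,1,1,7,1,1,2,5,16] for √67; ℓ=10 ⇒ convergent index 9
i=0: a=8 ⇒ p=8, q=1
i=1: a=5 ⇒ p=41, q=5
i=2: a=2 ⇒ p=90, q=11
i=3: a=1 ⇒ p=131, q=16
i=4: a=1 ⇒ p=221, q=27
i=5: a=7 ⇒ p=1678, q=205
i=6: a=1 ⇒ p=1899, q=232
i=7: a=1 ⇒ p=3577, q=437
i=8: a=2 ⇒ p=9053, q=1106
i=9: a=5 ⇒ p=48842, q=5967
(x₁, y₁) = (48842, 5967);  48842² − 67·5967² = 1 ✓

48842 5967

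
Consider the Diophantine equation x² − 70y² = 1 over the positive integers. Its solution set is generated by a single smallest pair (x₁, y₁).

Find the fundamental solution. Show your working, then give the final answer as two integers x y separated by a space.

[8; 2,1,2,1,2,16] for √70; ℓ=6 ⇒ convergent index 5
step 0: (8, 1)  from 8·(1,0) + (0,1)
step 1: (17, 2)  from 2·(8,1) + (1,0)
…
step 4: (92, 11)  from 1·(67,8) + (25,3)
step 5: (251, 30)  from 2·(92,11) + (67,8)
→ (251, 30).  Check: 251²=63001, 70·30²=63000, difference 1.

251 30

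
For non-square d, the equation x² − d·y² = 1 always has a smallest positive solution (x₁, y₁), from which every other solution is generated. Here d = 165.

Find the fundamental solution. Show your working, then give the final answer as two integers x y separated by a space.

[12; 1,5,2,5,1,24] for √165; ℓ=6 ⇒ convergent index 5
k=0  a_k=12  p_k/q_k = 12/1
…
k=2  a_k=5  p_k/q_k = 77/6
k=3  a_k=2  p_k/q_k = 167/13
k=4  a_k=5  p_k/q_k = 912/71
k=5  a_k=1  p_k/q_k = 1079/84
fundamental: x₁=1079, y₁=84  (since 1164241 − 165·7056 = 1)

1079 84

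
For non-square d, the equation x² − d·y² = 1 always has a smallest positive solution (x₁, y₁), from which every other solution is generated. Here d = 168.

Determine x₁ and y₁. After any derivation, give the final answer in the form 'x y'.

13 1

√168 → a₀=12, period (1,24); ℓ=2 even so k=1
a_0=12:  p_0=12·1+0=12,  q_0=12·0+1=1
a_1=1:  p_1=1·12+1=13,  q_1=1·1+0=1
→ (13, 1).  Check: 13²=169, 168·1²=168, difference 1.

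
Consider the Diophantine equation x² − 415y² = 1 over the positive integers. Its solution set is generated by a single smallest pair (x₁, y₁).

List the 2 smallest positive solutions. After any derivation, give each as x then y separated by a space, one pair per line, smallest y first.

18412804 903849
678062702284831 33284788965192

d=415: √d = [20; 2,1,2,4,6,…,1,2,40] (ℓ=16, even), read p_15/q_15
i=0: a=20 ⇒ p=20, q=1
…
i=5: a=6 ⇒ p=4441, q=218
…
i=9: a=1 ⇒ p=43534, q=2137
…
i=11: a=6 ⇒ p=508372, q=24955
…
i=13: a=2 ⇒ p=4730294, q=232201
i=14: a=1 ⇒ p=6841255, q=335824
i=15: a=2 ⇒ p=18412804, q=903849
(x₁, y₁) = (18412804, 903849);  18412804² − 415·903849² = 1 ✓
(18412804+903849√415)^2 = 678062702284831 + 33284788965192√415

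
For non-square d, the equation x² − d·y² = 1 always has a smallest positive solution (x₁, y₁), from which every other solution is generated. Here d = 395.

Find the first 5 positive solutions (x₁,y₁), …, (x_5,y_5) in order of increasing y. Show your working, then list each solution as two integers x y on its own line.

159 8
50561 2544
16078239 808984
5112829441 257254368
1625863683999 81806080040

d=395: √d = [19; 1,6,1,38] (ℓ=4, even), read p_3/q_3
a_0=19:  p_0=19·1+0=19,  q_0=19·0+1=1
a_1=1:  p_1=1·19+1=20,  q_1=1·1+0=1
a_2=6:  p_2=6·20+19=139,  q_2=6·1+1=7
a_3=1:  p_3=1·139+20=159,  q_3=1·7+1=8
→ (159, 8).  Check: 159²=25281, 395·8²=25280, difference 1.
(159+8√395)^2 = 50561 + 2544√395
(159+8√395)^3 = 16078239 + 808984√395
(159+8√395)^4 = 5112829441 + 257254368√395
(159+8√395)^5 = 1625863683999 + 81806080040√395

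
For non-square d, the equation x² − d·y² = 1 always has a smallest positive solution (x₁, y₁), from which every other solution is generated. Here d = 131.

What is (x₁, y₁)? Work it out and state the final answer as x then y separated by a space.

√131 = [11; 2,4,11,4,2,22, …], period ℓ=6 (even) → k=5
a_0=11:  p_0=11·1+0=11,  q_0=11·0+1=1
a_1=2:  p_1=2·11+1=23,  q_1=2·1+0=2
a_2=4:  p_2=4·23+11=103,  q_2=4·2+1=9
…
a_4=4:  p_4=4·1156+103=4727,  q_4=4·101+9=413
a_5=2:  p_5=2·4727+1156=10610,  q_5=2·413+101=927
fundamental: x₁=10610, y₁=927  (since 112572100 − 131·859329 = 1)

10610 927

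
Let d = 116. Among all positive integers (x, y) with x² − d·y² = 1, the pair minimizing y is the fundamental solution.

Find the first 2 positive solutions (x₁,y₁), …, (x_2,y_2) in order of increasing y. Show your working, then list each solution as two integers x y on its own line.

√116 → a₀=10, period (1,3,2,1,4,1,2,3,1,20); ℓ=10 even so k=9
step 0: (10, 1)  from 10·(1,0) + (0,1)
…
step 2: (43, 4)  from 3·(11,1) + (10,1)
step 3: (97, 9)  from 2·(43,4) + (11,1)
step 4: (140, 13)  from 1·(97,9) + (43,4)
step 5: (657, 61)  from 4·(140,13) + (97,9)
…
step 8: (7550, 701)  from 3·(2251,209) + (797,74)
step 9: (9801, 910)  from 1·(7550,701) + (2251,209)
(x₁, y₁) = (9801, 910);  9801² − 116·910² = 1 ✓
k=2:  x_2 = 9801·9801+116·910·910 = 192119201,  y_2 = 9801·910+910·9801 = 17837820

9801 910
192119201 17837820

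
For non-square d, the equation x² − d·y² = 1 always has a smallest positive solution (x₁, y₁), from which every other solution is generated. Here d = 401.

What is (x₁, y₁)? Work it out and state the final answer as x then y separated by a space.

[20; 40] for √401; ℓ=1 ⇒ convergent index 1
k=0  a_k=20  p_k/q_k = 20/1
k=1  a_k=40  p_k/q_k = 801/40
(x₁, y₁) = (801, 40);  801² − 401·40² = 1 ✓

801 40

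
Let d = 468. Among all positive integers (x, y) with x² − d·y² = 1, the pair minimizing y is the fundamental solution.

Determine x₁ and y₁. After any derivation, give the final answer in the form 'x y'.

√468 = [21; 1,1,1,2,1,1,1,42, …], period ℓ=8 (even) → k=7
step 0: (21, 1)  from 21·(1,0) + (0,1)
…
step 4: (173, 8)  from 2·(65,3) + (43,2)
…
step 6: (411, 19)  from 1·(238,11) + (173,8)
step 7: (649, 30)  from 1·(411,19) + (238,11)
(x₁, y₁) = (649, 30);  649² − 468·30² = 1 ✓

649 30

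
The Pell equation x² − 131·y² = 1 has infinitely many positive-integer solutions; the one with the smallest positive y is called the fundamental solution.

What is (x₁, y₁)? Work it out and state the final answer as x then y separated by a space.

10610 927

[11; 2,4,11,4,2,22] for √131; ℓ=6 ⇒ convergent index 5
k=0  a_k=11  p_k/q_k = 11/1
k=1  a_k=2  p_k/q_k = 23/2
k=2  a_k=4  p_k/q_k = 103/9
k=3  a_k=11  p_k/q_k = 1156/101
k=4  a_k=4  p_k/q_k = 4727/413
k=5  a_k=2  p_k/q_k = 10610/927
fundamental: x₁=10610, y₁=927  (since 112572100 − 131·859329 = 1)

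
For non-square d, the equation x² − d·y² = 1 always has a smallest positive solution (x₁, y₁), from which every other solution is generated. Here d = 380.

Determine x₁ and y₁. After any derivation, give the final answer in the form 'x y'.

39 2

√380 → a₀=19, period (2,38); ℓ=2 even so k=1
step 0: (19, 1)  from 19·(1,0) + (0,1)
step 1: (39, 2)  from 2·(19,1) + (1,0)
→ (39, 2).  Check: 39²=1521, 380·2²=1520, difference 1.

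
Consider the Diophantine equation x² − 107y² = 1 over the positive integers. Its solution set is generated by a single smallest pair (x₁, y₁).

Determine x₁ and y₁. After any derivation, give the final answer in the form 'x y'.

962 93

√107 → a₀=10, period (2,1,9,1,2,20); ℓ=6 even so k=5
a_0=10:  p_0=10·1+0=10,  q_0=10·0+1=1
…
a_2=1:  p_2=1·21+10=31,  q_2=1·2+1=3
…
a_4=1:  p_4=1·300+31=331,  q_4=1·29+3=32
a_5=2:  p_5=2·331+300=962,  q_5=2·32+29=93
fundamental: x₁=962, y₁=93  (since 925444 − 107·8649 = 1)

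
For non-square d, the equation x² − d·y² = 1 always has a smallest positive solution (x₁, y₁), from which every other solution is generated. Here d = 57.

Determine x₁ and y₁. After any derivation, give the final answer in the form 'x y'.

d=57: √d = [7; 1,1,4,1,1,14] (ℓ=6, even), read p_5/q_5
i=0: a=7 ⇒ p=7, q=1
i=1: a=1 ⇒ p=8, q=1
i=2: a=1 ⇒ p=15, q=2
…
i=4: a=1 ⇒ p=83, q=11
i=5: a=1 ⇒ p=151, q=20
fundamental: x₁=151, y₁=20  (since 22801 − 57·400 = 1)

151 20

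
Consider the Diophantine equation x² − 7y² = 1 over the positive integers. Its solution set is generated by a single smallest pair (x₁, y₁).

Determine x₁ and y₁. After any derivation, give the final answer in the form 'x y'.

d=7: √d = [2; 1,1,1,4] (ℓ=4, even), read p_3/q_3
step 0: (2, 1)  from 2·(1,0) + (0,1)
step 1: (3, 1)  from 1·(2,1) + (1,0)
step 2: (5, 2)  from 1·(3,1) + (2,1)
step 3: (8, 3)  from 1·(5,2) + (3,1)
fundamental: x₁=8, y₁=3  (since 64 − 7·9 = 1)

8 3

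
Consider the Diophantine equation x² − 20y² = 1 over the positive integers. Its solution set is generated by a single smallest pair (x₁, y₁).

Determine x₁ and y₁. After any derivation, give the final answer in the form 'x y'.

9 2

√20 = [4; 2,8, …], period ℓ=2 (even) → k=1
a_0=4:  p_0=4·1+0=4,  q_0=4·0+1=1
a_1=2:  p_1=2·4+1=9,  q_1=2·1+0=2
→ (9, 2).  Check: 9²=81, 20·2²=80, difference 1.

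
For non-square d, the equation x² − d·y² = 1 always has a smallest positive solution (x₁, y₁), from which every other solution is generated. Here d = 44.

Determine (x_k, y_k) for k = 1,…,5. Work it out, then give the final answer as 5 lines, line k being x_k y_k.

199 30
79201 11940
31521799 4752090
12545596801 1891319880
4993116004999 752740560150

√44 → a₀=6, period (1,1,1,2,1,1,1,12); ℓ=8 even so k=7
a_0=6:  p_0=6·1+0=6,  q_0=6·0+1=1
…
a_4=2:  p_4=2·20+13=53,  q_4=2·3+2=8
…
a_6=1:  p_6=1·73+53=126,  q_6=1·11+8=19
a_7=1:  p_7=1·126+73=199,  q_7=1·19+11=30
→ (199, 30).  Check: 199²=39601, 44·30²=39600, difference 1.
(x_2, y_2) = (199·199 + 44·30·30, 199·30 + 30·199) = (79201, 11940)
(x_3, y_3) = (199·79201 + 44·30·11940, 199·11940 + 30·79201) = (31521799, 4752090)
(x_4, y_4) = (199·31521799 + 44·30·4752090, 199·4752090 + 30·31521799) = (12545596801, 1891319880)
(x_5, y_5) = (199·12545596801 + 44·30·1891319880, 199·1891319880 + 30·12545596801) = (4993116004999, 752740560150)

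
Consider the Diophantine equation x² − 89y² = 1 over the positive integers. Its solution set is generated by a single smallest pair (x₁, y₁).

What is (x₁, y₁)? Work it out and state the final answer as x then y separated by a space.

√89 → a₀=9, period (2,3,3,2,18); ℓ=5 odd so k=9
a_0=9:  p_0=9·1+0=9,  q_0=9·0+1=1
…
a_2=3:  p_2=3·19+9=66,  q_2=3·2+1=7
a_3=3:  p_3=3·66+19=217,  q_3=3·7+2=23
a_4=2:  p_4=2·217+66=500,  q_4=2·23+7=53
a_5=18:  p_5=18·500+217=9217,  q_5=18·53+23=977
a_6=2:  p_6=2·9217+500=18934,  q_6=2·977+53=2007
…
a_8=3:  p_8=3·66019+18934=216991,  q_8=3·6998+2007=23001
a_9=2:  p_9=2·216991+66019=500001,  q_9=2·23001+6998=53000
fundamental: x₁=500001, y₁=53000  (since 250001000001 − 89·2809000000 = 1)

500001 53000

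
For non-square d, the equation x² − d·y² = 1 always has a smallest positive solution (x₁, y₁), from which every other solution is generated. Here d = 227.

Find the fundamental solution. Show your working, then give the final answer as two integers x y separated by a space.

226 15

d=227: √d = [15; 15,30] (ℓ=2, even), read p_1/q_1
a_0=15:  p_0=15·1+0=15,  q_0=15·0+1=1
a_1=15:  p_1=15·15+1=226,  q_1=15·1+0=15
(x₁, y₁) = (226, 15);  226² − 227·15² = 1 ✓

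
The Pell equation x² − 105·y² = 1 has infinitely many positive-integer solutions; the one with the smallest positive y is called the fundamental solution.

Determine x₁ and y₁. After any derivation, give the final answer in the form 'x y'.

41 4

√105 → a₀=10, period (4,20); ℓ=2 even so k=1
k=0  a_k=10  p_k/q_k = 10/1
k=1  a_k=4  p_k/q_k = 41/4
(x₁, y₁) = (41, 4);  41² − 105·4² = 1 ✓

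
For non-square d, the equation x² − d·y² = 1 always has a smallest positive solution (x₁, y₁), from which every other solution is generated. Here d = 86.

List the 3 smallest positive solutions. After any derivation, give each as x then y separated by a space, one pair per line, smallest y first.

[9; 3,1,1,1,8,1,1,1,3,18] for √86; ℓ=10 ⇒ convergent index 9
step 0: (9, 1)  from 9·(1,0) + (0,1)
…
step 4: (102, 11)  from 1·(65,7) + (37,4)
step 5: (881, 95)  from 8·(102,11) + (65,7)
…
step 7: (1864, 201)  from 1·(983,106) + (881,95)
step 8: (2847, 307)  from 1·(1864,201) + (983,106)
step 9: (10405, 1122)  from 3·(2847,307) + (1864,201)
fundamental: x₁=10405, y₁=1122  (since 108264025 − 86·1258884 = 1)
k=2:  x_2 = 10405·10405+86·1122·1122 = 216528049,  y_2 = 10405·1122+1122·10405 = 23348820
k=3:  x_3 = 10405·216528049+86·1122·23348820 = 4505948689285,  y_3 = 10405·23348820+1122·216528049 = 485888943078

10405 1122
216528049 23348820
4505948689285 485888943078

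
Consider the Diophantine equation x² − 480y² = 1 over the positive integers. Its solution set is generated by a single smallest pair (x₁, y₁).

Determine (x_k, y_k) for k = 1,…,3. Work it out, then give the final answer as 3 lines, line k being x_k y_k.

[21; 1,9,1,42] for √480; ℓ=4 ⇒ convergent index 3
step 0: (21, 1)  from 21·(1,0) + (0,1)
…
step 2: (219, 10)  from 9·(22,1) + (21,1)
step 3: (241, 11)  from 1·(219,10) + (22,1)
(x₁, y₁) = (241, 11);  241² − 480·11² = 1 ✓
(x_2, y_2) = (241·241 + 480·11·11, 241·11 + 11·241) = (116161, 5302)
(x_3, y_3) = (241·116161 + 480·11·5302, 241·5302 + 11·116161) = (55989361, 2555553)

241 11
116161 5302
55989361 2555553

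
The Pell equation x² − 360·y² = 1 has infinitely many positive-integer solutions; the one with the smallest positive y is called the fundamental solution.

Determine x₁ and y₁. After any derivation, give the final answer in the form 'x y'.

19 1

[18; 1,36] for √360; ℓ=2 ⇒ convergent index 1
i=0: a=18 ⇒ p=18, q=1
i=1: a=1 ⇒ p=19, q=1
(x₁, y₁) = (19, 1);  19² − 360·1² = 1 ✓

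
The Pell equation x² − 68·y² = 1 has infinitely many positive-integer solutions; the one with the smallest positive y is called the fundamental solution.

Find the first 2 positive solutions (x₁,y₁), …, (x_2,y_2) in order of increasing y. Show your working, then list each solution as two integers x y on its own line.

33 4
2177 264

[8; 4,16] for √68; ℓ=2 ⇒ convergent index 1
i=0: a=8 ⇒ p=8, q=1
i=1: a=4 ⇒ p=33, q=4
fundamental: x₁=33, y₁=4  (since 1089 − 68·16 = 1)
(x_2, y_2) = (33·33 + 68·4·4, 33·4 + 4·33) = (2177, 264)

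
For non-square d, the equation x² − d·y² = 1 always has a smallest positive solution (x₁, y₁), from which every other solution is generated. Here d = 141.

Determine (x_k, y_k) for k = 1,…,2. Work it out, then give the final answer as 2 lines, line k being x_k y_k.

95 8
18049 1520

[11; 1,6,1,22] for √141; ℓ=4 ⇒ convergent index 3
step 0: (11, 1)  from 11·(1,0) + (0,1)
…
step 2: (83, 7)  from 6·(12,1) + (11,1)
step 3: (95, 8)  from 1·(83,7) + (12,1)
→ (95, 8).  Check: 95²=9025, 141·8²=9024, difference 1.
n=2: (95,8)∘(95,8) = (95·95+141·8·8, 95·8+8·95) = (18049,1520)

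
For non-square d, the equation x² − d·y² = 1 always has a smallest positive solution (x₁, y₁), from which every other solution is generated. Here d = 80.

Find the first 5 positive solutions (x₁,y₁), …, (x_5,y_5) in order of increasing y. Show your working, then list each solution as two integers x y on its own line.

[8; 1,16] for √80; ℓ=2 ⇒ convergent index 1
step 0: (8, 1)  from 8·(1,0) + (0,1)
step 1: (9, 1)  from 1·(8,1) + (1,0)
→ (9, 1).  Check: 9²=81, 80·1²=80, difference 1.
(9+1√80)^2 = 161 + 18√80
(9+1√80)^3 = 2889 + 323√80
(9+1√80)^4 = 51841 + 5796√80
(9+1√80)^5 = 930249 + 104005√80

9 1
161 18
2889 323
51841 5796
930249 104005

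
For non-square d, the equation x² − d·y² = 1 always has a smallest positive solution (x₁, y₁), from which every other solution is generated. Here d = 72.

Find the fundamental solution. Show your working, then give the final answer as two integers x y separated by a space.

[8; 2,16] for √72; ℓ=2 ⇒ convergent index 1
a_0=8:  p_0=8·1+0=8,  q_0=8·0+1=1
a_1=2:  p_1=2·8+1=17,  q_1=2·1+0=2
fundamental: x₁=17, y₁=2  (since 289 − 72·4 = 1)

17 2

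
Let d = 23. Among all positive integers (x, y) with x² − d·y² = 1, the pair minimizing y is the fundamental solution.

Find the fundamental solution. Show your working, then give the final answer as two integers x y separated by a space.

[4; 1,3,1,8] for √23; ℓ=4 ⇒ convergent index 3
k=0  a_k=4  p_k/q_k = 4/1
k=1  a_k=1  p_k/q_k = 5/1
k=2  a_k=3  p_k/q_k = 19/4
k=3  a_k=1  p_k/q_k = 24/5
fundamental: x₁=24, y₁=5  (since 576 − 23·25 = 1)

24 5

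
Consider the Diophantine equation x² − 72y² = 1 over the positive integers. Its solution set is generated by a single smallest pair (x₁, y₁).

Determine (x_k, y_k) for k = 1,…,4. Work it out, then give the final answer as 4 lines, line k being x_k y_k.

17 2
577 68
19601 2310
665857 78472

d=72: √d = [8; 2,16] (ℓ=2, even), read p_1/q_1
a_0=8:  p_0=8·1+0=8,  q_0=8·0+1=1
a_1=2:  p_1=2·8+1=17,  q_1=2·1+0=2
fundamental: x₁=17, y₁=2  (since 289 − 72·4 = 1)
(x_2, y_2) = (17·17 + 72·2·2, 17·2 + 2·17) = (577, 68)
(x_3, y_3) = (17·577 + 72·2·68, 17·68 + 2·577) = (19601, 2310)
(x_4, y_4) = (17·19601 + 72·2·2310, 17·2310 + 2·19601) = (665857, 78472)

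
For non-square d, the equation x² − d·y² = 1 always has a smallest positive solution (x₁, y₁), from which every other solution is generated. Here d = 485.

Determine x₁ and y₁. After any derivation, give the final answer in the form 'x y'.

√485 → a₀=22, period (44); ℓ=1 odd so k=1
step 0: (22, 1)  from 22·(1,0) + (0,1)
step 1: (969, 44)  from 44·(22,1) + (1,0)
→ (969, 44).  Check: 969²=938961, 485·44²=938960, difference 1.

969 44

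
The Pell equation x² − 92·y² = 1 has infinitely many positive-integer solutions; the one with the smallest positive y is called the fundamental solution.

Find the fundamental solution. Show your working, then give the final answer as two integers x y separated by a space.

d=92: √d = [9; 1,1,2,4,2,1,1,18] (ℓ=8, even), read p_7/q_7
a_0=9:  p_0=9·1+0=9,  q_0=9·0+1=1
a_1=1:  p_1=1·9+1=10,  q_1=1·1+0=1
a_2=1:  p_2=1·10+9=19,  q_2=1·1+1=2
…
a_6=1:  p_6=1·470+211=681,  q_6=1·49+22=71
a_7=1:  p_7=1·681+470=1151,  q_7=1·71+49=120
→ (1151, 120).  Check: 1151²=1324801, 92·120²=1324800, difference 1.

1151 120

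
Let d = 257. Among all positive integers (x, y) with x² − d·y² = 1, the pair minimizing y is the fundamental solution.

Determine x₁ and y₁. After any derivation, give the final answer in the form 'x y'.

513 32

√257 → a₀=16, period (32); ℓ=1 odd so k=1
i=0: a=16 ⇒ p=16, q=1
i=1: a=32 ⇒ p=513, q=32
fundamental: x₁=513, y₁=32  (since 263169 − 257·1024 = 1)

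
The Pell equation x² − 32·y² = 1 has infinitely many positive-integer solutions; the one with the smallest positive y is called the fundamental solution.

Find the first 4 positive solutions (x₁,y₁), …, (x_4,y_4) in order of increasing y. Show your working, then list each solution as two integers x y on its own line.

17 3
577 102
19601 3465
665857 117708

√32 = [5; 1,1,1,10, …], period ℓ=4 (even) → k=3
i=0: a=5 ⇒ p=5, q=1
…
i=2: a=1 ⇒ p=11, q=2
i=3: a=1 ⇒ p=17, q=3
→ (17, 3).  Check: 17²=289, 32·3²=288, difference 1.
(x_2, y_2) = (17·17 + 32·3·3, 17·3 + 3·17) = (577, 102)
(x_3, y_3) = (17·577 + 32·3·102, 17·102 + 3·577) = (19601, 3465)
(x_4, y_4) = (17·19601 + 32·3·3465, 17·3465 + 3·19601) = (665857, 117708)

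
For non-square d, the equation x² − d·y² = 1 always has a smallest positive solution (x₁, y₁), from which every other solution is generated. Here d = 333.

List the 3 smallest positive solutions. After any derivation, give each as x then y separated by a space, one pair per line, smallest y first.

73 4
10657 584
1555849 85260

[18; 4,36] for √333; ℓ=2 ⇒ convergent index 1
k=0  a_k=18  p_k/q_k = 18/1
k=1  a_k=4  p_k/q_k = 73/4
(x₁, y₁) = (73, 4);  73² − 333·4² = 1 ✓
n=2: (73,4)∘(73,4) = (73·73+333·4·4, 73·4+4·73) = (10657,584)
n=3: (10657,584)∘(73,4) = (73·10657+333·4·584, 73·584+4·10657) = (1555849,85260)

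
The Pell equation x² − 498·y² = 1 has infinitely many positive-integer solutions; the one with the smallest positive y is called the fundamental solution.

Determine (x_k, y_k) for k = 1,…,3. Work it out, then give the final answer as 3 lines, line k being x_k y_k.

√498 = [22; 3,6,22,6,3,44, …], period ℓ=6 (even) → k=5
k=0  a_k=22  p_k/q_k = 22/1
…
k=2  a_k=6  p_k/q_k = 424/19
…
k=4  a_k=6  p_k/q_k = 56794/2545
k=5  a_k=3  p_k/q_k = 179777/8056
fundamental: x₁=179777, y₁=8056  (since 32319769729 − 498·64899136 = 1)
k=2:  x_2 = 179777·179777+498·8056·8056 = 64639539457,  y_2 = 179777·8056+8056·179777 = 2896567024
k=3:  x_3 = 179777·64639539457+498·8056·2896567024 = 23241404969742401,  y_3 = 179777·2896567024+8056·64639539457 = 1041472259739240

179777 8056
64639539457 2896567024
23241404969742401 1041472259739240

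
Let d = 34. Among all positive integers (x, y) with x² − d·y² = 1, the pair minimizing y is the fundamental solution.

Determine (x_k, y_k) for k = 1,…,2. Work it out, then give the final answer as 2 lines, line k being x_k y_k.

[5; 1,4,1,10] for √34; ℓ=4 ⇒ convergent index 3
a_0=5:  p_0=5·1+0=5,  q_0=5·0+1=1
…
a_2=4:  p_2=4·6+5=29,  q_2=4·1+1=5
a_3=1:  p_3=1·29+6=35,  q_3=1·5+1=6
(x₁, y₁) = (35, 6);  35² − 34·6² = 1 ✓
n=2: (35,6)∘(35,6) = (35·35+34·6·6, 35·6+6·35) = (2449,420)

35 6
2449 420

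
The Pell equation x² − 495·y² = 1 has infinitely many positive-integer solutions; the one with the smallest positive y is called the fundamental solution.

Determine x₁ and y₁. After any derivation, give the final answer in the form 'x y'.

d=495: √d = [22; 4,44] (ℓ=2, even), read p_1/q_1
step 0: (22, 1)  from 22·(1,0) + (0,1)
step 1: (89, 4)  from 4·(22,1) + (1,0)
→ (89, 4).  Check: 89²=7921, 495·4²=7920, difference 1.

89 4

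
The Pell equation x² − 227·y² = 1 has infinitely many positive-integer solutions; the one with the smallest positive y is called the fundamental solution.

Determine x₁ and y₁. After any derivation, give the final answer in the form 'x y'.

226 15

d=227: √d = [15; 15,30] (ℓ=2, even), read p_1/q_1
k=0  a_k=15  p_k/q_k = 15/1
k=1  a_k=15  p_k/q_k = 226/15
→ (226, 15).  Check: 226²=51076, 227·15²=51075, difference 1.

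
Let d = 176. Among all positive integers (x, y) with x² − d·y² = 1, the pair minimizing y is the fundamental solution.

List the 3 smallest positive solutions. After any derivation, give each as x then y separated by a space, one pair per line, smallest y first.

199 15
79201 5970
31521799 2376045

d=176: √d = [13; 3,1,3,26] (ℓ=4, even), read p_3/q_3
step 0: (13, 1)  from 13·(1,0) + (0,1)
…
step 2: (53, 4)  from 1·(40,3) + (13,1)
step 3: (199, 15)  from 3·(53,4) + (40,3)
(x₁, y₁) = (199, 15);  199² − 176·15² = 1 ✓
k=2:  x_2 = 199·199+176·15·15 = 79201,  y_2 = 199·15+15·199 = 5970
k=3:  x_3 = 199·79201+176·15·5970 = 31521799,  y_3 = 199·5970+15·79201 = 2376045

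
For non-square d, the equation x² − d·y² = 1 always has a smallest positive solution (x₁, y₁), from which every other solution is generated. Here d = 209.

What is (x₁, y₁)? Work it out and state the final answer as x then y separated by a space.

46551 3220

d=209: √d = [14; 2,5,3,2,3,5,2,28] (ℓ=8, even), read p_7/q_7
step 0: (14, 1)  from 14·(1,0) + (0,1)
…
step 2: (159, 11)  from 5·(29,2) + (14,1)
step 3: (506, 35)  from 3·(159,11) + (29,2)
step 4: (1171, 81)  from 2·(506,35) + (159,11)
step 5: (4019, 278)  from 3·(1171,81) + (506,35)
step 6: (21266, 1471)  from 5·(4019,278) + (1171,81)
step 7: (46551, 3220)  from 2·(21266,1471) + (4019,278)
fundamental: x₁=46551, y₁=3220  (since 2166995601 − 209·10368400 = 1)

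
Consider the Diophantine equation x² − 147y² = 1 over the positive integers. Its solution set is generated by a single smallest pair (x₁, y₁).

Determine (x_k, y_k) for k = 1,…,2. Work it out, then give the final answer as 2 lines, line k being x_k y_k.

√147 → a₀=12, period (8,24); ℓ=2 even so k=1
a_0=12:  p_0=12·1+0=12,  q_0=12·0+1=1
a_1=8:  p_1=8·12+1=97,  q_1=8·1+0=8
→ (97, 8).  Check: 97²=9409, 147·8²=9408, difference 1.
(97+8√147)^2 = 18817 + 1552√147

97 8
18817 1552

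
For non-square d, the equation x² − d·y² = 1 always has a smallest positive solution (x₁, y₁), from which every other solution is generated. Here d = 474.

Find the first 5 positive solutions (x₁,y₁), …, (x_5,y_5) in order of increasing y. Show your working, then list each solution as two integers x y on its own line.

193549 8890
74922430801 3441301220
29002323118011949 1332120819650670
11226741274261267003201 515661305041693754440
4345849093754985611287088749 199611459857697448136564450

√474 → a₀=21, period (1,3,2,1,1,…,3,1,42); ℓ=14 even so k=13
a_0=21:  p_0=21·1+0=21,  q_0=21·0+1=1
a_1=1:  p_1=1·21+1=22,  q_1=1·1+0=1
…
a_5=1:  p_5=1·283+196=479,  q_5=1·13+9=22
a_6=1:  p_6=1·479+283=762,  q_6=1·22+13=35
…
a_9=1:  p_9=1·5813+5051=10864,  q_9=1·267+232=499
…
a_12=3:  p_12=3·44218+16677=149331,  q_12=3·2031+766=6859
a_13=1:  p_13=1·149331+44218=193549,  q_13=1·6859+2031=8890
(x₁, y₁) = (193549, 8890);  193549² − 474·8890² = 1 ✓
n=2: (193549,8890)∘(193549,8890) = (193549·193549+474·8890·8890, 193549·8890+8890·193549) = (74922430801,3441301220)
n=3: (74922430801,3441301220)∘(193549,8890) = (193549·74922430801+474·8890·3441301220, 193549·3441301220+8890·74922430801) = (29002323118011949,1332120819650670)
n=4: (29002323118011949,1332120819650670)∘(193549,8890) = (193549·29002323118011949+474·8890·1332120819650670, 193549·1332120819650670+8890·29002323118011949) = (11226741274261267003201,515661305041693754440)
n=5: (11226741274261267003201,515661305041693754440)∘(193549,8890) = (193549·11226741274261267003201+474·8890·515661305041693754440, 193549·515661305041693754440+8890·11226741274261267003201) = (4345849093754985611287088749,199611459857697448136564450)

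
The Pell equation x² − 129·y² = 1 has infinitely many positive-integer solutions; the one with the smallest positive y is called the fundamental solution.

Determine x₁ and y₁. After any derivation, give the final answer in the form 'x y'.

16855 1484

d=129: √d = [11; 2,1,3,1,6,1,3,1,2,22] (ℓ=10, even), read p_9/q_9
i=0: a=11 ⇒ p=11, q=1
…
i=5: a=6 ⇒ p=1079, q=95
…
i=7: a=3 ⇒ p=4793, q=422
i=8: a=1 ⇒ p=6031, q=531
i=9: a=2 ⇒ p=16855, q=1484
→ (16855, 1484).  Check: 16855²=284091025, 129·1484²=284091024, difference 1.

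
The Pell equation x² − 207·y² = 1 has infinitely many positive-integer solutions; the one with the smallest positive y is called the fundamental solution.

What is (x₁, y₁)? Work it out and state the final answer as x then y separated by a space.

1151 80

√207 → a₀=14, period (2,1,1,2,1,1,2,28); ℓ=8 even so k=7
i=0: a=14 ⇒ p=14, q=1
i=1: a=2 ⇒ p=29, q=2
i=2: a=1 ⇒ p=43, q=3
i=3: a=1 ⇒ p=72, q=5
i=4: a=2 ⇒ p=187, q=13
i=5: a=1 ⇒ p=259, q=18
i=6: a=1 ⇒ p=446, q=31
i=7: a=2 ⇒ p=1151, q=80
fundamental: x₁=1151, y₁=80  (since 1324801 − 207·6400 = 1)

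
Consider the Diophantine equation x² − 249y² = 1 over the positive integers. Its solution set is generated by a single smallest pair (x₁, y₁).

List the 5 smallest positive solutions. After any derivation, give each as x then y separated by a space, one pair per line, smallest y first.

8553815 542076
146335502108449 9273635639880
2503453625935556812055 158649927281879742324
42828158354663763449114371201 2714124255465295062538692240
732688286712993936041346554632551575 46432233536525587120811525646048876

[15; 1,3,1,1,5,…,3,1,30] for √249; ℓ=16 ⇒ convergent index 15
a_0=15:  p_0=15·1+0=15,  q_0=15·0+1=1
…
a_2=3:  p_2=3·16+15=63,  q_2=3·1+1=4
…
a_4=1:  p_4=1·79+63=142,  q_4=1·5+4=9
…
a_7=3:  p_7=3·931+789=3582,  q_7=3·59+50=227
a_8=10:  p_8=10·3582+931=36751,  q_8=10·227+59=2329
…
a_10=1:  p_10=1·113835+36751=150586,  q_10=1·7214+2329=9543
a_11=5:  p_11=5·150586+113835=866765,  q_11=5·9543+7214=54929
…
a_13=1:  p_13=1·1017351+866765=1884116,  q_13=1·64472+54929=119401
a_14=3:  p_14=3·1884116+1017351=6669699,  q_14=3·119401+64472=422675
a_15=1:  p_15=1·6669699+1884116=8553815,  q_15=1·422675+119401=542076
→ (8553815, 542076).  Check: 8553815²=73167751054225, 249·542076²=73167751054224, difference 1.
n=2: (8553815,542076)∘(8553815,542076) = (8553815·8553815+249·542076·542076, 8553815·542076+542076·8553815) = (146335502108449,9273635639880)
n=3: (146335502108449,9273635639880)∘(8553815,542076) = (8553815·146335502108449+249·542076·9273635639880, 8553815·9273635639880+542076·146335502108449) = (2503453625935556812055,158649927281879742324)
n=4: (2503453625935556812055,158649927281879742324)∘(8553815,542076) = (8553815·2503453625935556812055+249·542076·158649927281879742324, 8553815·158649927281879742324+542076·2503453625935556812055) = (42828158354663763449114371201,2714124255465295062538692240)
n=5: (42828158354663763449114371201,2714124255465295062538692240)∘(8553815,542076) = (8553815·42828158354663763449114371201+249·542076·2714124255465295062538692240, 8553815·2714124255465295062538692240+542076·42828158354663763449114371201) = (732688286712993936041346554632551575,46432233536525587120811525646048876)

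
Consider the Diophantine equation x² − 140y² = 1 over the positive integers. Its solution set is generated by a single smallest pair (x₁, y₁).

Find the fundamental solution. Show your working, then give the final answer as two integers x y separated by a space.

71 6

d=140: √d = [11; 1,4,1,22] (ℓ=4, even), read p_3/q_3
a_0=11:  p_0=11·1+0=11,  q_0=11·0+1=1
…
a_2=4:  p_2=4·12+11=59,  q_2=4·1+1=5
a_3=1:  p_3=1·59+12=71,  q_3=1·5+1=6
(x₁, y₁) = (71, 6);  71² − 140·6² = 1 ✓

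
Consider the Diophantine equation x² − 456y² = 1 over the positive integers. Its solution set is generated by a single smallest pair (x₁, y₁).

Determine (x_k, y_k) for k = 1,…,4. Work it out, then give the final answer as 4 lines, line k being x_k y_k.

√456 → a₀=21, period (2,1,4,1,2,42); ℓ=6 even so k=5
k=0  a_k=21  p_k/q_k = 21/1
k=1  a_k=2  p_k/q_k = 43/2
k=2  a_k=1  p_k/q_k = 64/3
k=3  a_k=4  p_k/q_k = 299/14
k=4  a_k=1  p_k/q_k = 363/17
k=5  a_k=2  p_k/q_k = 1025/48
→ (1025, 48).  Check: 1025²=1050625, 456·48²=1050624, difference 1.
(x_2, y_2) = (1025·1025 + 456·48·48, 1025·48 + 48·1025) = (2101249, 98400)
(x_3, y_3) = (1025·2101249 + 456·48·98400, 1025·98400 + 48·2101249) = (4307559425, 201719952)
(x_4, y_4) = (1025·4307559425 + 456·48·201719952, 1025·201719952 + 48·4307559425) = (8830494720001, 413525803200)

1025 48
2101249 98400
4307559425 201719952
8830494720001 413525803200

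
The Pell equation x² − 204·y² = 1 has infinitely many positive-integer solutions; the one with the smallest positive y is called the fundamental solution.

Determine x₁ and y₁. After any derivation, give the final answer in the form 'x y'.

[14; 3,1,1,6,1,1,3,28] for √204; ℓ=8 ⇒ convergent index 7
step 0: (14, 1)  from 14·(1,0) + (0,1)
step 1: (43, 3)  from 3·(14,1) + (1,0)
step 2: (57, 4)  from 1·(43,3) + (14,1)
…
step 5: (757, 53)  from 1·(657,46) + (100,7)
step 6: (1414, 99)  from 1·(757,53) + (657,46)
step 7: (4999, 350)  from 3·(1414,99) + (757,53)
(x₁, y₁) = (4999, 350);  4999² − 204·350² = 1 ✓

4999 350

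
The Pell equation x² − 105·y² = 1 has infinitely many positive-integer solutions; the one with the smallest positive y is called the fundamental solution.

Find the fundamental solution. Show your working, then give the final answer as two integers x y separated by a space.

d=105: √d = [10; 4,20] (ℓ=2, even), read p_1/q_1
step 0: (10, 1)  from 10·(1,0) + (0,1)
step 1: (41, 4)  from 4·(10,1) + (1,0)
fundamental: x₁=41, y₁=4  (since 1681 − 105·16 = 1)

41 4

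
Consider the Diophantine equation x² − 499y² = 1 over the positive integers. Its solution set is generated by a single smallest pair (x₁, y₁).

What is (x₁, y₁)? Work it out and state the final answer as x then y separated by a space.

4490 201

[22; 2,1,21,1,2,44] for √499; ℓ=6 ⇒ convergent index 5
i=0: a=22 ⇒ p=22, q=1
…
i=2: a=1 ⇒ p=67, q=3
…
i=4: a=1 ⇒ p=1519, q=68
i=5: a=2 ⇒ p=4490, q=201
→ (4490, 201).  Check: 4490²=20160100, 499·201²=20160099, difference 1.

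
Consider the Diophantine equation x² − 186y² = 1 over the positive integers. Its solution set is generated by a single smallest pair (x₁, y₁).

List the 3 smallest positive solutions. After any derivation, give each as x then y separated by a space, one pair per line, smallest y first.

7501 550
112530001 8251100
1688175067501 123783001650

√186 = [13; 1,1,1,3,4,3,1,1,1,26, …], period ℓ=10 (even) → k=9
a_0=13:  p_0=13·1+0=13,  q_0=13·0+1=1
…
a_2=1:  p_2=1·14+13=27,  q_2=1·1+1=2
a_3=1:  p_3=1·27+14=41,  q_3=1·2+1=3
a_4=3:  p_4=3·41+27=150,  q_4=3·3+2=11
a_5=4:  p_5=4·150+41=641,  q_5=4·11+3=47
…
a_7=1:  p_7=1·2073+641=2714,  q_7=1·152+47=199
a_8=1:  p_8=1·2714+2073=4787,  q_8=1·199+152=351
a_9=1:  p_9=1·4787+2714=7501,  q_9=1·351+199=550
→ (7501, 550).  Check: 7501²=56265001, 186·550²=56265000, difference 1.
k=2:  x_2 = 7501·7501+186·550·550 = 112530001,  y_2 = 7501·550+550·7501 = 8251100
k=3:  x_3 = 7501·112530001+186·550·8251100 = 1688175067501,  y_3 = 7501·8251100+550·112530001 = 123783001650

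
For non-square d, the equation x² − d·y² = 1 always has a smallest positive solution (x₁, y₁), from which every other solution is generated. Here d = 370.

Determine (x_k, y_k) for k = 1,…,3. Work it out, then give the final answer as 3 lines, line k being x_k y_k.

213859 11118
91471343761 4755368724
39123940210553539 2033956799880714

√370 → a₀=19, period (4,4,38); ℓ=3 odd so k=5
a_0=19:  p_0=19·1+0=19,  q_0=19·0+1=1
a_1=4:  p_1=4·19+1=77,  q_1=4·1+0=4
a_2=4:  p_2=4·77+19=327,  q_2=4·4+1=17
a_3=38:  p_3=38·327+77=12503,  q_3=38·17+4=650
a_4=4:  p_4=4·12503+327=50339,  q_4=4·650+17=2617
a_5=4:  p_5=4·50339+12503=213859,  q_5=4·2617+650=11118
→ (213859, 11118).  Check: 213859²=45735671881, 370·11118²=45735671880, difference 1.
(x_2, y_2) = (213859·213859 + 370·11118·11118, 213859·11118 + 11118·213859) = (91471343761, 4755368724)
(x_3, y_3) = (213859·91471343761 + 370·11118·4755368724, 213859·4755368724 + 11118·91471343761) = (39123940210553539, 2033956799880714)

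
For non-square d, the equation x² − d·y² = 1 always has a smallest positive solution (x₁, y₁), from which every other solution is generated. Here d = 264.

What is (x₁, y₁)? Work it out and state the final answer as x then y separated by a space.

65 4

√264 = [16; 4,32, …], period ℓ=2 (even) → k=1
k=0  a_k=16  p_k/q_k = 16/1
k=1  a_k=4  p_k/q_k = 65/4
(x₁, y₁) = (65, 4);  65² − 264·4² = 1 ✓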